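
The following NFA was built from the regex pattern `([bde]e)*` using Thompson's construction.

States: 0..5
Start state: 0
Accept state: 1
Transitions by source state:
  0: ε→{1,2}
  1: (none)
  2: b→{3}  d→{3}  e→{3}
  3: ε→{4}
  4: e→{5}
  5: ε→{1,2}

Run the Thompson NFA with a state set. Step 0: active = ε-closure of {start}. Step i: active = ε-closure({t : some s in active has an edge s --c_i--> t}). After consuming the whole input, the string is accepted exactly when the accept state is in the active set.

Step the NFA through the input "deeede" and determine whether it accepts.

Answer: ACCEPT

Trace:
S₀ = ε-closure({0}) = {0,1,2}
'd' @ 1: {3,4}
'e' @ 2: {1,2,5}  (accept∈set)
'e' @ 3: {3,4}
'e' @ 4: {1,2,5}  (accept∈set)
'd' @ 5: {3,4}
'e' @ 6: {1,2,5}  (accept∈set)
after full input: {1,2,5}  (accept=1 in)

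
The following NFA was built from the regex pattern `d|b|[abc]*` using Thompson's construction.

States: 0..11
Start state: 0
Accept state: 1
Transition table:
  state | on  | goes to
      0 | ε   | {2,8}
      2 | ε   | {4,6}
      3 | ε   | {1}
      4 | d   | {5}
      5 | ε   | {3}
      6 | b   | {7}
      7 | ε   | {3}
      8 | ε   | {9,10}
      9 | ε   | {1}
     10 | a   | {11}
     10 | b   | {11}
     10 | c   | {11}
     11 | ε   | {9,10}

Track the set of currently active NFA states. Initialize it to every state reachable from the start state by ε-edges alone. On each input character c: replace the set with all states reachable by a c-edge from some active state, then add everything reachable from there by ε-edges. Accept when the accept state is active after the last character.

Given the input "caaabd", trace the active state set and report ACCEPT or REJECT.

Answer: REJECT

Derivation:
S₀ = ε-closure({0}) = {0,1,2,4,6,8,9,10}
'c' @ 1: {1,9,10,11}  [accepting]
'a' @ 2: {1,9,10,11}  [accepting]
'a' @ 3: {1,9,10,11}  [accepting]
'a' @ 4: {1,9,10,11}  [accepting]
'b' @ 5: {1,9,10,11}  [accepting]
'd' @ 6: {}  — state set empty
final: {}; accept 1 not in set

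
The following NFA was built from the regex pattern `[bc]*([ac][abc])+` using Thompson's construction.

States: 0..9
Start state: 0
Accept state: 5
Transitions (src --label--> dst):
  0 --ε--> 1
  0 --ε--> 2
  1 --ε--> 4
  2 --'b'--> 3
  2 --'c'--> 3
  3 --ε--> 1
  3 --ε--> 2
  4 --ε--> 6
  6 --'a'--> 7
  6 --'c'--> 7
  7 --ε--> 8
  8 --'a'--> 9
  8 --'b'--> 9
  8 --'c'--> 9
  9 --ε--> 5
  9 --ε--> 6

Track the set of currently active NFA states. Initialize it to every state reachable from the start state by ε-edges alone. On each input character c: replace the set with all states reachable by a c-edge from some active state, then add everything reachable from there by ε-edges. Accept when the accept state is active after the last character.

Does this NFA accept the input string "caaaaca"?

start: ε-closure({0}) = {0,1,2,4,6}
'c' @ 1: {1,2,3,4,6,7,8}
'a' @ 2: {5,6,7,8,9}  ✓accept
'a' @ 3: {5,6,7,8,9}  ✓accept
'a' @ 4: {5,6,7,8,9}  ✓accept
'a' @ 5: {5,6,7,8,9}  ✓accept
'c' @ 6: {5,6,7,8,9}  ✓accept
'a' @ 7: {5,6,7,8,9}  ✓accept
end set {5,6,7,8,9} — state 5 in

Answer: ACCEPT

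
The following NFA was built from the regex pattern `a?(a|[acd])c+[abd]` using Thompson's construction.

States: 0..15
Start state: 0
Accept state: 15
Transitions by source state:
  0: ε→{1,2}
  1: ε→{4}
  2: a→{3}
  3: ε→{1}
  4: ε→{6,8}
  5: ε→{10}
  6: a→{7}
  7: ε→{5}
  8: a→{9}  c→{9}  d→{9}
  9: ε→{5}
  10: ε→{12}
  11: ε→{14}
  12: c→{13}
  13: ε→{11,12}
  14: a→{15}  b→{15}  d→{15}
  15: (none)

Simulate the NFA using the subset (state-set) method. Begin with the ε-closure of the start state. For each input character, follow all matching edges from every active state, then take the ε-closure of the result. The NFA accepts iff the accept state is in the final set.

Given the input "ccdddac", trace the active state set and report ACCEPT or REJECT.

S₀ = ε-closure({0}) = {0,1,2,4,6,8}
'c' @ 1: {5,9,10,12}
'c' @ 2: {11,12,13,14}
'd' @ 3: {15}  ✓accept
'd' @ 4: {}  — no active states
rest 'dac' ignored (set empty)
end set {} — state 15 not in

Answer: REJECT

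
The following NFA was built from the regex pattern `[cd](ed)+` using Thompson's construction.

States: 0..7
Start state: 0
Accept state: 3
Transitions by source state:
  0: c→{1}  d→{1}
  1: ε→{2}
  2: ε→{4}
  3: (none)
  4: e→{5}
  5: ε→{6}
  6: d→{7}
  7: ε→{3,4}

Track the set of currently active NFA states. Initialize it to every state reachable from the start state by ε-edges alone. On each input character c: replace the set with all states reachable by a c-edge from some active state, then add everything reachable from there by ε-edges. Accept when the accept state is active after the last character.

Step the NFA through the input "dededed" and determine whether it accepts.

start: ε-closure({0}) = {0}
'd' @ 1: {1,2,4}
'e' @ 2: {5,6}
'd' @ 3: {3,4,7}  ✓accept
'e' @ 4: {5,6}
'd' @ 5: {3,4,7}  ✓accept
'e' @ 6: {5,6}
'd' @ 7: {3,4,7}  ✓accept
end set {3,4,7} — state 3 in

Answer: ACCEPT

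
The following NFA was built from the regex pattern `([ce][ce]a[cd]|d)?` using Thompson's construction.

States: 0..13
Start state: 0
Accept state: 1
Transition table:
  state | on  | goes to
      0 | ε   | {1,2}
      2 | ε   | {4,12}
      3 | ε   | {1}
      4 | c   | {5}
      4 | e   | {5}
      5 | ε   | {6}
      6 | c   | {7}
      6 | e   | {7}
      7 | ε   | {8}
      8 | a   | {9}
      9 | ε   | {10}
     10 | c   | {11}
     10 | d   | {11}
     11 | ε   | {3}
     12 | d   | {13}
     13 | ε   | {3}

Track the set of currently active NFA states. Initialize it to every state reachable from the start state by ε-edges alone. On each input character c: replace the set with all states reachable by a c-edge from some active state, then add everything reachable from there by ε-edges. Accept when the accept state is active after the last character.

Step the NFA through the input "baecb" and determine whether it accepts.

S₀ = ε-closure({0}) = {0,1,2,4,12}
'b' @ 1: {}  — no active states
rest 'aecb' ignored (set empty)
final: {}; accept 1 not in set

Answer: REJECT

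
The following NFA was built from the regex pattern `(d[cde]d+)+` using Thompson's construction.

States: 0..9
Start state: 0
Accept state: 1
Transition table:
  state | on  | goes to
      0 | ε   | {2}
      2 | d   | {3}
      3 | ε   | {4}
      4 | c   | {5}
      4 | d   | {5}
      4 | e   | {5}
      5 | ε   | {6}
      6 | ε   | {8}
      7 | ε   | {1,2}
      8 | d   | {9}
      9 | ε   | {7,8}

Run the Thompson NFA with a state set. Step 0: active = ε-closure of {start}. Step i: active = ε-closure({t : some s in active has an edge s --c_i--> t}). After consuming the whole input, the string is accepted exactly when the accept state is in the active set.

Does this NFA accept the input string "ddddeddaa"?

Answer: REJECT

Trace:
start: ε-closure({0}) = {0,2}
'd' @ 1: {3,4}
'd' @ 2: {5,6,8}
'd' @ 3: {1,2,7,8,9}  [accepting]
'd' @ 4: {1,2,3,4,7,8,9}  [accepting]
'e' @ 5: {5,6,8}
'd' @ 6: {1,2,7,8,9}  [accepting]
'd' @ 7: {1,2,3,4,7,8,9}  [accepting]
'a' @ 8: {}  — dead — no transitions
rest 'a' ignored (set empty)
end set {} — state 1 not in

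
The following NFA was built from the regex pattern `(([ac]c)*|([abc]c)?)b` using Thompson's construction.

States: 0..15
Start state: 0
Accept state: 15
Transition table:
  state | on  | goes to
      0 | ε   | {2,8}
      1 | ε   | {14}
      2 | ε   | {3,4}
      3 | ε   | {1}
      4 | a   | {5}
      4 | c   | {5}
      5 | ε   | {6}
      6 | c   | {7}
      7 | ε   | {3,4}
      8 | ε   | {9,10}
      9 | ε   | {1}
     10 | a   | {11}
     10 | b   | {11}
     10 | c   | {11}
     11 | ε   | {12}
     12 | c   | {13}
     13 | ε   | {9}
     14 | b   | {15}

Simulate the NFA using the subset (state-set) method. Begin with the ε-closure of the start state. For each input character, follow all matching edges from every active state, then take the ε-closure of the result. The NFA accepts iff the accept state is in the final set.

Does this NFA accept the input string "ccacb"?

Answer: ACCEPT

Trace:
S₀ = ε-closure({0}) = {0,1,2,3,4,8,9,10,14}
'c' @ 1: {5,6,11,12}
'c' @ 2: {1,3,4,7,9,13,14}
'a' @ 3: {5,6}
'c' @ 4: {1,3,4,7,14}
'b' @ 5: {15}  (accept∈set)
after full input: {15}  (accept=15 in)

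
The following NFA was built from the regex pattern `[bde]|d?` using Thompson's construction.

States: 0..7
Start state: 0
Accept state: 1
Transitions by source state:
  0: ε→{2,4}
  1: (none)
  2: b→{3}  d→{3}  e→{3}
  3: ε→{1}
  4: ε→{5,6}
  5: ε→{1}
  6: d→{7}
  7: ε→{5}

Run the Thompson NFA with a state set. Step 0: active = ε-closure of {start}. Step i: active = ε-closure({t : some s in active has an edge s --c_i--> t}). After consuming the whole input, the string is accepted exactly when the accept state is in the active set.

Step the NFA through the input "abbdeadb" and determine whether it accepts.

start: ε-closure({0}) = {0,1,2,4,5,6}
'a' @ 1: {}  — dead — no transitions
rest 'bbdeadb' ignored (set empty)
after full input: {}  (accept=1 not in)

Answer: REJECT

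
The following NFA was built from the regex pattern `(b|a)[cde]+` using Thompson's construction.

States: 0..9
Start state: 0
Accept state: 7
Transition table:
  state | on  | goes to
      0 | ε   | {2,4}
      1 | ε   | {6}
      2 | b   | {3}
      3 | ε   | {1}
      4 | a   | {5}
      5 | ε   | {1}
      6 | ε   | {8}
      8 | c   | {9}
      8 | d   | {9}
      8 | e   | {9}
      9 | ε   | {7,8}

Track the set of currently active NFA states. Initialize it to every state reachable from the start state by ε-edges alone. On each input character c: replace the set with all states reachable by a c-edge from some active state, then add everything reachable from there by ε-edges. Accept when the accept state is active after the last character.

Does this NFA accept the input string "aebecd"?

Answer: REJECT

Derivation:
S₀ = ε-closure({0}) = {0,2,4}
'a' @ 1: {1,5,6,8}
'e' @ 2: {7,8,9}  [accepting]
'b' @ 3: {}  — no active states
rest 'ecd' ignored (set empty)
final: {}; accept 7 not in set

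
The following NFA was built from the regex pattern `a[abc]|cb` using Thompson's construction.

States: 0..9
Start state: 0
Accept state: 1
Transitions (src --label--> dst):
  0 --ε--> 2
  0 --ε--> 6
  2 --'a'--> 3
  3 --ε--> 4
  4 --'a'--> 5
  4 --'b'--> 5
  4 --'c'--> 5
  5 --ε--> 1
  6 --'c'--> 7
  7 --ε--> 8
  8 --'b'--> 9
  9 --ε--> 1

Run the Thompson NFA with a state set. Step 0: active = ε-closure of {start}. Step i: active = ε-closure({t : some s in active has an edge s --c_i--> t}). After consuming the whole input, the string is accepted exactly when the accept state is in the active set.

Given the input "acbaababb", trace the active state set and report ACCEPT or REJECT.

Answer: REJECT

Trace:
start: ε-closure({0}) = {0,2,6}
'a' @ 1: {3,4}
'c' @ 2: {1,5}  (accept∈set)
'b' @ 3: {}  — dead — no transitions
rest 'aababb' ignored (set empty)
after full input: {}  (accept=1 not in)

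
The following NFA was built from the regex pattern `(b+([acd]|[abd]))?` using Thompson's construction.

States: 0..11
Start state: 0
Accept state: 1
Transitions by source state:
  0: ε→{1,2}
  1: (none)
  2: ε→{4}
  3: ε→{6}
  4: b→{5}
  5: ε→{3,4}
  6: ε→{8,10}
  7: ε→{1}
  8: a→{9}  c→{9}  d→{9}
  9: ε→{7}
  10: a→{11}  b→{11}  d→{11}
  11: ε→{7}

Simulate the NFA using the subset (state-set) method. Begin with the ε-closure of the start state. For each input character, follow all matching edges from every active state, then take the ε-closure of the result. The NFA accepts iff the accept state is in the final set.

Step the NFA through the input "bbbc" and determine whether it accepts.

initial (ε-close {0}): {0,1,2,4}
'b' @ 1: {3,4,5,6,8,10}
'b' @ 2: {1,3,4,5,6,7,8,10,11}  ✓accept
'b' @ 3: {1,3,4,5,6,7,8,10,11}  ✓accept
'c' @ 4: {1,7,9}  ✓accept
after full input: {1,7,9}  (accept=1 in)

Answer: ACCEPT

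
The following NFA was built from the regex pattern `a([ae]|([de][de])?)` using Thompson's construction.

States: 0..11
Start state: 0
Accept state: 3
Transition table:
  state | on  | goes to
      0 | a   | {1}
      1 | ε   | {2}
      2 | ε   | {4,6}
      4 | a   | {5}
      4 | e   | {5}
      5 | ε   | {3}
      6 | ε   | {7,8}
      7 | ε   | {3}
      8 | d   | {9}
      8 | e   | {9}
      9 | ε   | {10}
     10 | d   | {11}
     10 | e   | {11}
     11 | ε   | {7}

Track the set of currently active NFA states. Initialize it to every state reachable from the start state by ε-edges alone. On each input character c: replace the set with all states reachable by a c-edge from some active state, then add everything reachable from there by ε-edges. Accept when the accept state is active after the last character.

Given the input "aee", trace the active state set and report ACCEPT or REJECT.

S₀ = ε-closure({0}) = {0}
'a' @ 1: {1,2,3,4,6,7,8}  ✓accept
'e' @ 2: {3,5,9,10}  ✓accept
'e' @ 3: {3,7,11}  ✓accept
end set {3,7,11} — state 3 in

Answer: ACCEPT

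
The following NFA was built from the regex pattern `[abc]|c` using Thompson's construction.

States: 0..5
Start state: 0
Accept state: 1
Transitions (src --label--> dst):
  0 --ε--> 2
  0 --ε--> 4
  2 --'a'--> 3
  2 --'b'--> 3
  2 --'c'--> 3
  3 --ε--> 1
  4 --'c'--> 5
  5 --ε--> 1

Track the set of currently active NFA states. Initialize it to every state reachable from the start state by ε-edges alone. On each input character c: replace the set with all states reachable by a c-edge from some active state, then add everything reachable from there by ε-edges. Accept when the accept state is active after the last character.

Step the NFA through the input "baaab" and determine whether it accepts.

Answer: REJECT

Steps:
start: ε-closure({0}) = {0,2,4}
'b' @ 1: {1,3}  ✓accept
'a' @ 2: {}  — no active states
rest 'aab' ignored (set empty)
after full input: {}  (accept=1 not in)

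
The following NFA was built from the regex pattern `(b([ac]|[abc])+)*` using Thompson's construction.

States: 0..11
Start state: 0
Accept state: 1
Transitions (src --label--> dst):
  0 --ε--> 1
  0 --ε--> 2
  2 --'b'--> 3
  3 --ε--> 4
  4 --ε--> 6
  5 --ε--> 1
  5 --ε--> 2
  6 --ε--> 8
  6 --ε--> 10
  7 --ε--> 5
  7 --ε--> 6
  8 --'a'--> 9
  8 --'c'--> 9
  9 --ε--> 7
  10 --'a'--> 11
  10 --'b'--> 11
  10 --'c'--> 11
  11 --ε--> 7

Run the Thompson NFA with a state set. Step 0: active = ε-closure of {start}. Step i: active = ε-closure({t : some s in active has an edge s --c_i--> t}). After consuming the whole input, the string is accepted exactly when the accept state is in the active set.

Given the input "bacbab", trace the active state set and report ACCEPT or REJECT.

S₀ = ε-closure({0}) = {0,1,2}
'b' @ 1: {3,4,6,8,10}
'a' @ 2: {1,2,5,6,7,8,9,10,11}  ✓accept
'c' @ 3: {1,2,5,6,7,8,9,10,11}  ✓accept
'b' @ 4: {1,2,3,4,5,6,7,8,10,11}  ✓accept
'a' @ 5: {1,2,5,6,7,8,9,10,11}  ✓accept
'b' @ 6: {1,2,3,4,5,6,7,8,10,11}  ✓accept
after full input: {1,2,3,4,5,6,7,8,10,11}  (accept=1 in)

Answer: ACCEPT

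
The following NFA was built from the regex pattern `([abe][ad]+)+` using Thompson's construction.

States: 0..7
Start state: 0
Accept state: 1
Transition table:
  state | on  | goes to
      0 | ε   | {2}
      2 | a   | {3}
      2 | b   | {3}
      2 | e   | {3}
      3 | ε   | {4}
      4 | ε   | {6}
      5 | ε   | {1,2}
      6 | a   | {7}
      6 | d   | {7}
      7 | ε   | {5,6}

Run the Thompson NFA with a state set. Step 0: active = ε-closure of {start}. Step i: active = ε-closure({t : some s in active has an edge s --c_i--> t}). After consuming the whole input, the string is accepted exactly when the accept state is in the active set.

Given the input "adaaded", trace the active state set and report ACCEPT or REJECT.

S₀ = ε-closure({0}) = {0,2}
'a' @ 1: {3,4,6}
'd' @ 2: {1,2,5,6,7}  (accept∈set)
'a' @ 3: {1,2,3,4,5,6,7}  (accept∈set)
'a' @ 4: {1,2,3,4,5,6,7}  (accept∈set)
'd' @ 5: {1,2,5,6,7}  (accept∈set)
'e' @ 6: {3,4,6}
'd' @ 7: {1,2,5,6,7}  (accept∈set)
final: {1,2,5,6,7}; accept 1 in set

Answer: ACCEPT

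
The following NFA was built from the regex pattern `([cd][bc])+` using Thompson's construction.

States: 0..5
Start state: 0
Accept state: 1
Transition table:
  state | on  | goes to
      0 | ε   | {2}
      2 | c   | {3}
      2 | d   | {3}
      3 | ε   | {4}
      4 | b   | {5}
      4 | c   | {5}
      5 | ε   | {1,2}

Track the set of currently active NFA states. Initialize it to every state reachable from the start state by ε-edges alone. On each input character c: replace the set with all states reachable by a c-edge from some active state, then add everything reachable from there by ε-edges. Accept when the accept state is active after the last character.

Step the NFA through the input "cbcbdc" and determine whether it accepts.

start: ε-closure({0}) = {0,2}
'c' @ 1: {3,4}
'b' @ 2: {1,2,5}  (accept∈set)
'c' @ 3: {3,4}
'b' @ 4: {1,2,5}  (accept∈set)
'd' @ 5: {3,4}
'c' @ 6: {1,2,5}  (accept∈set)
final: {1,2,5}; accept 1 in set

Answer: ACCEPT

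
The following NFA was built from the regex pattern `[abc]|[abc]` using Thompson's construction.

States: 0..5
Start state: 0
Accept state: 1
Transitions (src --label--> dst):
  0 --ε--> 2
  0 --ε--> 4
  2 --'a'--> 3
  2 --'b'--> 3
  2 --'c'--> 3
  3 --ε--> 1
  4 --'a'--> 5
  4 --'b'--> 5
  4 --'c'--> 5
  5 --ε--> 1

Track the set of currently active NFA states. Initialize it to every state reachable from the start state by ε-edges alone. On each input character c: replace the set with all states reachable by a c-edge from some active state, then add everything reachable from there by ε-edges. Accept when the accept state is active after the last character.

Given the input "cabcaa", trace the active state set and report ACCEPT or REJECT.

Answer: REJECT

Derivation:
start: ε-closure({0}) = {0,2,4}
'c' @ 1: {1,3,5}  [accepting]
'a' @ 2: {}  — no active states
rest 'bcaa' ignored (set empty)
after full input: {}  (accept=1 not in)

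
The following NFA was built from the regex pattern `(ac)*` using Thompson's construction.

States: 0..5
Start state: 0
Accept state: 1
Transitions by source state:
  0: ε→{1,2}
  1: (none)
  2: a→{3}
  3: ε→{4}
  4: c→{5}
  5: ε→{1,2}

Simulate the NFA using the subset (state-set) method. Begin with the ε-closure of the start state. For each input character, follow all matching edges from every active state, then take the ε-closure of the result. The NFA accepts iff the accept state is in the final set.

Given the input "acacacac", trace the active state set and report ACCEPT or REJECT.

start: ε-closure({0}) = {0,1,2}
'a' @ 1: {3,4}
'c' @ 2: {1,2,5}  ✓accept
'a' @ 3: {3,4}
'c' @ 4: {1,2,5}  ✓accept
'a' @ 5: {3,4}
'c' @ 6: {1,2,5}  ✓accept
'a' @ 7: {3,4}
'c' @ 8: {1,2,5}  ✓accept
after full input: {1,2,5}  (accept=1 in)

Answer: ACCEPT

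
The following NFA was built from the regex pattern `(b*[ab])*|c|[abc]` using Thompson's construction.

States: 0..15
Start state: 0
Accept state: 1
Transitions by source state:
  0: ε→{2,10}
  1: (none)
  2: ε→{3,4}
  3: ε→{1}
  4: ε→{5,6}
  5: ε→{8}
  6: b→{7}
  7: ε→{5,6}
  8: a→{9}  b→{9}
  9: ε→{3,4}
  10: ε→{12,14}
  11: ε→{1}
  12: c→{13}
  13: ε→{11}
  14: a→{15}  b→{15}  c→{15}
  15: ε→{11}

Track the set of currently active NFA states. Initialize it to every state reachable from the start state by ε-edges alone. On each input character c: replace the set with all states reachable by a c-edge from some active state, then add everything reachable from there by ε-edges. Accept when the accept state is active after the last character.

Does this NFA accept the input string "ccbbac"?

initial (ε-close {0}): {0,1,2,3,4,5,6,8,10,12,14}
'c' @ 1: {1,11,13,15}  [accepting]
'c' @ 2: {}  — state set empty
rest 'bbac' ignored (set empty)
after full input: {}  (accept=1 not in)

Answer: REJECT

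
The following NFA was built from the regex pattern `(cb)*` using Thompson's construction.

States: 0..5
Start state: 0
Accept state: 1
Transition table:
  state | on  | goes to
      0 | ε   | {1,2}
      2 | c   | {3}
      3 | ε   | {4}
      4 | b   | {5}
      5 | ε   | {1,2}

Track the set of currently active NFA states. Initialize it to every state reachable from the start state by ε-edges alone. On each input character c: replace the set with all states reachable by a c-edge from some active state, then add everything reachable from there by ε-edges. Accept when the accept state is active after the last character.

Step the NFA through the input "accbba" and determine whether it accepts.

Answer: REJECT

Steps:
start: ε-closure({0}) = {0,1,2}
'a' @ 1: {}  — state set empty
rest 'ccbba' ignored (set empty)
final: {}; accept 1 not in set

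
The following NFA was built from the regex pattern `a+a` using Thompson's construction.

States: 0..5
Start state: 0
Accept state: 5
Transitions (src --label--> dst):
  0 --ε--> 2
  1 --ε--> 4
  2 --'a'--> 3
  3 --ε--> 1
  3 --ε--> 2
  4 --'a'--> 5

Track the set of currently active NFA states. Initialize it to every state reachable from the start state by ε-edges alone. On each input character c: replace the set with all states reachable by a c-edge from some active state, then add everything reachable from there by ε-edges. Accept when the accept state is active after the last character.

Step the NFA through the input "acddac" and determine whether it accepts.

start: ε-closure({0}) = {0,2}
'a' @ 1: {1,2,3,4}
'c' @ 2: {}  — no active states
rest 'ddac' ignored (set empty)
final: {}; accept 5 not in set

Answer: REJECT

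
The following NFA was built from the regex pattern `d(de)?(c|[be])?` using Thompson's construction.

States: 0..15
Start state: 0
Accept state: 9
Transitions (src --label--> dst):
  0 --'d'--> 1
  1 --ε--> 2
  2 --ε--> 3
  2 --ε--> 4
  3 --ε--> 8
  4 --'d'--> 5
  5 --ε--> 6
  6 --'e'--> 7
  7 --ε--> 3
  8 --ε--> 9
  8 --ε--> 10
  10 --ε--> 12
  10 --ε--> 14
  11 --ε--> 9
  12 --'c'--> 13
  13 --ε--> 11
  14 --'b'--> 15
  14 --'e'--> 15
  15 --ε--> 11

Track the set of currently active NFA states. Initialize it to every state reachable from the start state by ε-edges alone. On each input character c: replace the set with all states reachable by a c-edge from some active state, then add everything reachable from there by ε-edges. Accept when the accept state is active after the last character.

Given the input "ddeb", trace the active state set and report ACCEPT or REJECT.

Answer: ACCEPT

Trace:
initial (ε-close {0}): {0}
'd' @ 1: {1,2,3,4,8,9,10,12,14}  ✓accept
'd' @ 2: {5,6}
'e' @ 3: {3,7,8,9,10,12,14}  ✓accept
'b' @ 4: {9,11,15}  ✓accept
final: {9,11,15}; accept 9 in set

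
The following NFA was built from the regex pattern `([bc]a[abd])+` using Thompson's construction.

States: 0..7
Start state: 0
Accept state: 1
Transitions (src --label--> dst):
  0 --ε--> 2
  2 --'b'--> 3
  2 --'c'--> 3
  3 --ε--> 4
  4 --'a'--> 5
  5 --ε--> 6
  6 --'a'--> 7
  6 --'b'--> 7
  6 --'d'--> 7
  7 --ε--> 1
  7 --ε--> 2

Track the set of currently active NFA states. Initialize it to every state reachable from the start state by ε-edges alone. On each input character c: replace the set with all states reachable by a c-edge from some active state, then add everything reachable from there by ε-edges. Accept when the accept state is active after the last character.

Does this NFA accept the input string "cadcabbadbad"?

S₀ = ε-closure({0}) = {0,2}
'c' @ 1: {3,4}
'a' @ 2: {5,6}
'd' @ 3: {1,2,7}  ✓accept
'c' @ 4: {3,4}
'a' @ 5: {5,6}
'b' @ 6: {1,2,7}  ✓accept
'b' @ 7: {3,4}
'a' @ 8: {5,6}
'd' @ 9: {1,2,7}  ✓accept
'b' @ 10: {3,4}
'a' @ 11: {5,6}
'd' @ 12: {1,2,7}  ✓accept
after full input: {1,2,7}  (accept=1 in)

Answer: ACCEPT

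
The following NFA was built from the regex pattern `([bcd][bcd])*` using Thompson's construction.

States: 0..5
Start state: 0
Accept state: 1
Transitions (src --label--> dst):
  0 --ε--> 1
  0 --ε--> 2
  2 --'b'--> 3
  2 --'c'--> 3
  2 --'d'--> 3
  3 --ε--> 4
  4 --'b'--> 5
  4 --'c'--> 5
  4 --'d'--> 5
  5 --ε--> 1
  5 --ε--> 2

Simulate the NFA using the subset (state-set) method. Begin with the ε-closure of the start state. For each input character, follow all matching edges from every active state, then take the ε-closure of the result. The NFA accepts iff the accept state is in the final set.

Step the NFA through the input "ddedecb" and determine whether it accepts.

Answer: REJECT

Derivation:
initial (ε-close {0}): {0,1,2}
'd' @ 1: {3,4}
'd' @ 2: {1,2,5}  [accepting]
'e' @ 3: {}  — state set empty
rest 'decb' ignored (set empty)
end set {} — state 1 not in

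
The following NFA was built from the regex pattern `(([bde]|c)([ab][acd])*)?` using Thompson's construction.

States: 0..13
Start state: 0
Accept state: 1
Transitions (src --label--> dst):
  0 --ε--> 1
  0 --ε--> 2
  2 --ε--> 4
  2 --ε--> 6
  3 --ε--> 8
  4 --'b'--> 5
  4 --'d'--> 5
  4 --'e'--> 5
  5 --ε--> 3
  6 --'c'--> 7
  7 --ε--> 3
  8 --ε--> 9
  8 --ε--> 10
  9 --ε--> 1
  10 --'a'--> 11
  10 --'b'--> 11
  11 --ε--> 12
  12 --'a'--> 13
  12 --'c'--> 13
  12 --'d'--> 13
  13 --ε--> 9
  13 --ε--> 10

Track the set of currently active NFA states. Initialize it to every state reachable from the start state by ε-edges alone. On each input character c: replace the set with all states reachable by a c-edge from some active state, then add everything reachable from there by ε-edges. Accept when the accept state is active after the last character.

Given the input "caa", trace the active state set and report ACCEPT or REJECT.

initial (ε-close {0}): {0,1,2,4,6}
'c' @ 1: {1,3,7,8,9,10}  [accepting]
'a' @ 2: {11,12}
'a' @ 3: {1,9,10,13}  [accepting]
after full input: {1,9,10,13}  (accept=1 in)

Answer: ACCEPT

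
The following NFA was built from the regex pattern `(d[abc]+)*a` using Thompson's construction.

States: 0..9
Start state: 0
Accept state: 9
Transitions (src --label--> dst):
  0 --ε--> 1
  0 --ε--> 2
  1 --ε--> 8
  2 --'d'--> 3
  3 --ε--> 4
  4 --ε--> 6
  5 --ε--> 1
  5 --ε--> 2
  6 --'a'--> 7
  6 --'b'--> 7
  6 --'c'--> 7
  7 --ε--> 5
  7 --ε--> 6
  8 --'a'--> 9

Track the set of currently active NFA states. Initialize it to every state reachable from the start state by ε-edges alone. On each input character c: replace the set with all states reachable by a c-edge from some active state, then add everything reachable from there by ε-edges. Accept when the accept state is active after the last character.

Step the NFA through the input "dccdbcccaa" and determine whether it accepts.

start: ε-closure({0}) = {0,1,2,8}
'd' @ 1: {3,4,6}
'c' @ 2: {1,2,5,6,7,8}
'c' @ 3: {1,2,5,6,7,8}
'd' @ 4: {3,4,6}
'b' @ 5: {1,2,5,6,7,8}
'c' @ 6: {1,2,5,6,7,8}
'c' @ 7: {1,2,5,6,7,8}
'c' @ 8: {1,2,5,6,7,8}
'a' @ 9: {1,2,5,6,7,8,9}  (accept∈set)
'a' @ 10: {1,2,5,6,7,8,9}  (accept∈set)
final: {1,2,5,6,7,8,9}; accept 9 in set

Answer: ACCEPT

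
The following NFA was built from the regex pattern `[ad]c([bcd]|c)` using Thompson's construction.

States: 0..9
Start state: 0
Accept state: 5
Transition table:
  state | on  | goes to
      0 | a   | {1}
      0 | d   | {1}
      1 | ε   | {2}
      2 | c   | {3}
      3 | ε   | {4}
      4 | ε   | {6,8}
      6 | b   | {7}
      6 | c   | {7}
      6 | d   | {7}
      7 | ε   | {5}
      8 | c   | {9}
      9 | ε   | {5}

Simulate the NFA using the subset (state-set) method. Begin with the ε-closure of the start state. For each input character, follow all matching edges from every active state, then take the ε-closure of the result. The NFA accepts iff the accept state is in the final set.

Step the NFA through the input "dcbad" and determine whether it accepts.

Answer: REJECT

Steps:
S₀ = ε-closure({0}) = {0}
'd' @ 1: {1,2}
'c' @ 2: {3,4,6,8}
'b' @ 3: {5,7}  [accepting]
'a' @ 4: {}  — dead — no transitions
rest 'd' ignored (set empty)
after full input: {}  (accept=5 not in)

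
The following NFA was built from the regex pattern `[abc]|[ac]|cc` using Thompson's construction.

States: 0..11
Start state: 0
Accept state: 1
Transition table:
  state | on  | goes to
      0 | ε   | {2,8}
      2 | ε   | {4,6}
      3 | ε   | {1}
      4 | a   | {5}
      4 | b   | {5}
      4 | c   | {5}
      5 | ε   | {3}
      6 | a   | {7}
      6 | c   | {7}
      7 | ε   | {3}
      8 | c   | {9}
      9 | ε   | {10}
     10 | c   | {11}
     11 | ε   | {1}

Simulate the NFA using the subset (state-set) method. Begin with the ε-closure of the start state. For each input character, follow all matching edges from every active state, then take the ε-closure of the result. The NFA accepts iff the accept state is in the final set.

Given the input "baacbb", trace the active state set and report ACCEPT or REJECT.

S₀ = ε-closure({0}) = {0,2,4,6,8}
'b' @ 1: {1,3,5}  ✓accept
'a' @ 2: {}  — no active states
rest 'acbb' ignored (set empty)
after full input: {}  (accept=1 not in)

Answer: REJECT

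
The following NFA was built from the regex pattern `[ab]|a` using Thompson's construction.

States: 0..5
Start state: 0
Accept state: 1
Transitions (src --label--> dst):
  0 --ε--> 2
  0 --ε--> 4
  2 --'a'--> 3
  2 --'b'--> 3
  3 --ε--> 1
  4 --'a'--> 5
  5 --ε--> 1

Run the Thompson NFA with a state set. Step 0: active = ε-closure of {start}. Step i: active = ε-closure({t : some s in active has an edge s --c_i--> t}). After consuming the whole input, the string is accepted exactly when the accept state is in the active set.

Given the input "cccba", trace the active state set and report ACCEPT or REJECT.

start: ε-closure({0}) = {0,2,4}
'c' @ 1: {}  — no active states
rest 'ccba' ignored (set empty)
end set {} — state 1 not in

Answer: REJECT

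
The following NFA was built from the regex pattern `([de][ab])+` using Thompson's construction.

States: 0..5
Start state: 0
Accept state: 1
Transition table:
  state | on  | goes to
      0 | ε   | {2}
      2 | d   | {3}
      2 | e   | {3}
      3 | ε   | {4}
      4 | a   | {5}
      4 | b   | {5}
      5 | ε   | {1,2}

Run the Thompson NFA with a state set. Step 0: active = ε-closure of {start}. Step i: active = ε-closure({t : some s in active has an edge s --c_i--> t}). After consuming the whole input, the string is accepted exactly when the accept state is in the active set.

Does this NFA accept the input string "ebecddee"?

S₀ = ε-closure({0}) = {0,2}
'e' @ 1: {3,4}
'b' @ 2: {1,2,5}  (accept∈set)
'e' @ 3: {3,4}
'c' @ 4: {}  — dead — no transitions
rest 'ddee' ignored (set empty)
end set {} — state 1 not in

Answer: REJECT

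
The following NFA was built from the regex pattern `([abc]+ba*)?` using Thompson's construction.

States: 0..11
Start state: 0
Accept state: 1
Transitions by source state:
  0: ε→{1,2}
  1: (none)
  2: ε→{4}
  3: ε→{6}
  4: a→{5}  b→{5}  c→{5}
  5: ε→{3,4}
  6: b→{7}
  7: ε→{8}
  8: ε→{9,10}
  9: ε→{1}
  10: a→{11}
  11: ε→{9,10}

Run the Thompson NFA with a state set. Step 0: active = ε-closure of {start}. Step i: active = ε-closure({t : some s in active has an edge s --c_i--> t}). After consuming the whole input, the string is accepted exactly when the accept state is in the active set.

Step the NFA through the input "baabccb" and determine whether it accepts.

initial (ε-close {0}): {0,1,2,4}
'b' @ 1: {3,4,5,6}
'a' @ 2: {3,4,5,6}
'a' @ 3: {3,4,5,6}
'b' @ 4: {1,3,4,5,6,7,8,9,10}  (accept∈set)
'c' @ 5: {3,4,5,6}
'c' @ 6: {3,4,5,6}
'b' @ 7: {1,3,4,5,6,7,8,9,10}  (accept∈set)
final: {1,3,4,5,6,7,8,9,10}; accept 1 in set

Answer: ACCEPT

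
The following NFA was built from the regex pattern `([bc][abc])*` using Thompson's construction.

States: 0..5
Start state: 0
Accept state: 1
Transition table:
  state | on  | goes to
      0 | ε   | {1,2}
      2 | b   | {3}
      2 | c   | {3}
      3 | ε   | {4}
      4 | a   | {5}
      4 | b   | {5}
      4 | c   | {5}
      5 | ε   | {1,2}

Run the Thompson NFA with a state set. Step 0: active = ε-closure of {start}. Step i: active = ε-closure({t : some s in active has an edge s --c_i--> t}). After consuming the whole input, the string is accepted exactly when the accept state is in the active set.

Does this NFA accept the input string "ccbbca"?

initial (ε-close {0}): {0,1,2}
'c' @ 1: {3,4}
'c' @ 2: {1,2,5}  (accept∈set)
'b' @ 3: {3,4}
'b' @ 4: {1,2,5}  (accept∈set)
'c' @ 5: {3,4}
'a' @ 6: {1,2,5}  (accept∈set)
end set {1,2,5} — state 1 in

Answer: ACCEPT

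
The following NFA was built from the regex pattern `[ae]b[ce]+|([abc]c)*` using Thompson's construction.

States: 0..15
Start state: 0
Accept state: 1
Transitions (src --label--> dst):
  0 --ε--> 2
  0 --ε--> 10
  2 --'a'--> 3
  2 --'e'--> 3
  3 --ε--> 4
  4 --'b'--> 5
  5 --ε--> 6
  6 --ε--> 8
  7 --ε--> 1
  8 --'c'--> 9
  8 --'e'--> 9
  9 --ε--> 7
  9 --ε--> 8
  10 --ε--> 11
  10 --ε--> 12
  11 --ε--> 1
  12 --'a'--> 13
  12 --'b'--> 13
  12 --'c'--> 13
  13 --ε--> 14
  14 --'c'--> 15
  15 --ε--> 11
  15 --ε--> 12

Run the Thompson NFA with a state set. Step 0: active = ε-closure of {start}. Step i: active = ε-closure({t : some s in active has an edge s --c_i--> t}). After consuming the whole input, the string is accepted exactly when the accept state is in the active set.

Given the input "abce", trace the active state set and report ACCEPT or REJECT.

Answer: ACCEPT

Derivation:
start: ε-closure({0}) = {0,1,2,10,11,12}
'a' @ 1: {3,4,13,14}
'b' @ 2: {5,6,8}
'c' @ 3: {1,7,8,9}  [accepting]
'e' @ 4: {1,7,8,9}  [accepting]
after full input: {1,7,8,9}  (accept=1 in)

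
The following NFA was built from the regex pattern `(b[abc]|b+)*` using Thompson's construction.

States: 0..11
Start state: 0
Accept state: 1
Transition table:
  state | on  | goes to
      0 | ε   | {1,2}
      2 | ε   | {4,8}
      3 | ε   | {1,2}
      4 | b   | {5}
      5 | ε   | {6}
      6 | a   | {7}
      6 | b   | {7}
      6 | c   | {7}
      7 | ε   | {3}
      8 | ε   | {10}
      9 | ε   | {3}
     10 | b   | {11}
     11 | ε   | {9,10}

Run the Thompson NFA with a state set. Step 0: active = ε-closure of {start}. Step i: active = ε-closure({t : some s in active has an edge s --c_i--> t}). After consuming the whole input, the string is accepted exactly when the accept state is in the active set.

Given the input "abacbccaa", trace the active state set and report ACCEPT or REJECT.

Answer: REJECT

Steps:
start: ε-closure({0}) = {0,1,2,4,8,10}
'a' @ 1: {}  — state set empty
rest 'bacbccaa' ignored (set empty)
end set {} — state 1 not in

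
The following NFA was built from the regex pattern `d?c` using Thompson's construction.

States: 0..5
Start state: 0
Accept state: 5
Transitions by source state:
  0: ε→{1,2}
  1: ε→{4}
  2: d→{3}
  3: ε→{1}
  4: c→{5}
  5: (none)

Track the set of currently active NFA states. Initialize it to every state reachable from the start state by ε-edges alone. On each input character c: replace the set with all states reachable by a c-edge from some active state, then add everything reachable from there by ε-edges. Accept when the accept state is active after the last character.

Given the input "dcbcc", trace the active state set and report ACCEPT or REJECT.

Answer: REJECT

Derivation:
S₀ = ε-closure({0}) = {0,1,2,4}
'd' @ 1: {1,3,4}
'c' @ 2: {5}  (accept∈set)
'b' @ 3: {}  — no active states
rest 'cc' ignored (set empty)
final: {}; accept 5 not in set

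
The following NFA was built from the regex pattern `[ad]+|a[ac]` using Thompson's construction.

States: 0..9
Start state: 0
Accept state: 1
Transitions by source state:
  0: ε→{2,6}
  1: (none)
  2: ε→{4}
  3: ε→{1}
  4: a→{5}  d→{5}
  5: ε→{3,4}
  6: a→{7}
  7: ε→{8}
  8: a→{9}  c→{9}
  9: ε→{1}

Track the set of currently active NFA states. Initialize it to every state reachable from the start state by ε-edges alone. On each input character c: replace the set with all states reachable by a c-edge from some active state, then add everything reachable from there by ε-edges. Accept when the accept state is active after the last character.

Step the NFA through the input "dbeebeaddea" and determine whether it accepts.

Answer: REJECT

Derivation:
initial (ε-close {0}): {0,2,4,6}
'd' @ 1: {1,3,4,5}  ✓accept
'b' @ 2: {}  — no active states
rest 'eebeaddea' ignored (set empty)
final: {}; accept 1 not in set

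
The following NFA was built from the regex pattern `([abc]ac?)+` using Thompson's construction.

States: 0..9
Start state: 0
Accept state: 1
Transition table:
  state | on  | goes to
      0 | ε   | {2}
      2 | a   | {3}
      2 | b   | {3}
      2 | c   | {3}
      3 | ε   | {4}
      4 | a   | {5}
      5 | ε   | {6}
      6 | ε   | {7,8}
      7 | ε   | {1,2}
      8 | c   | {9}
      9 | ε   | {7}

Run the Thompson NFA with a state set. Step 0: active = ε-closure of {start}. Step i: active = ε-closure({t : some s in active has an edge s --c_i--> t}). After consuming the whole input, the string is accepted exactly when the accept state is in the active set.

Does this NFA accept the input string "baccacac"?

Answer: ACCEPT

Derivation:
start: ε-closure({0}) = {0,2}
'b' @ 1: {3,4}
'a' @ 2: {1,2,5,6,7,8}  ✓accept
'c' @ 3: {1,2,3,4,7,9}  ✓accept
'c' @ 4: {3,4}
'a' @ 5: {1,2,5,6,7,8}  ✓accept
'c' @ 6: {1,2,3,4,7,9}  ✓accept
'a' @ 7: {1,2,3,4,5,6,7,8}  ✓accept
'c' @ 8: {1,2,3,4,7,9}  ✓accept
after full input: {1,2,3,4,7,9}  (accept=1 in)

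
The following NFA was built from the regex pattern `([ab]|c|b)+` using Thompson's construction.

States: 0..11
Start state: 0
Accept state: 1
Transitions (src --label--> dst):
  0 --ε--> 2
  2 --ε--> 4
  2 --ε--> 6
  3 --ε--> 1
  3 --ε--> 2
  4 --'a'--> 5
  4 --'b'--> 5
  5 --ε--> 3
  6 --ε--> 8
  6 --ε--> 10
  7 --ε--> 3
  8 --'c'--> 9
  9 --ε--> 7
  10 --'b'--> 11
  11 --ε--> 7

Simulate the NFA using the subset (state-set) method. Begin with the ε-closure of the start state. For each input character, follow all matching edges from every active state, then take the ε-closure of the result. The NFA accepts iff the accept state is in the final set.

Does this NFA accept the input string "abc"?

start: ε-closure({0}) = {0,2,4,6,8,10}
'a' @ 1: {1,2,3,4,5,6,8,10}  [accepting]
'b' @ 2: {1,2,3,4,5,6,7,8,10,11}  [accepting]
'c' @ 3: {1,2,3,4,6,7,8,9,10}  [accepting]
after full input: {1,2,3,4,6,7,8,9,10}  (accept=1 in)

Answer: ACCEPT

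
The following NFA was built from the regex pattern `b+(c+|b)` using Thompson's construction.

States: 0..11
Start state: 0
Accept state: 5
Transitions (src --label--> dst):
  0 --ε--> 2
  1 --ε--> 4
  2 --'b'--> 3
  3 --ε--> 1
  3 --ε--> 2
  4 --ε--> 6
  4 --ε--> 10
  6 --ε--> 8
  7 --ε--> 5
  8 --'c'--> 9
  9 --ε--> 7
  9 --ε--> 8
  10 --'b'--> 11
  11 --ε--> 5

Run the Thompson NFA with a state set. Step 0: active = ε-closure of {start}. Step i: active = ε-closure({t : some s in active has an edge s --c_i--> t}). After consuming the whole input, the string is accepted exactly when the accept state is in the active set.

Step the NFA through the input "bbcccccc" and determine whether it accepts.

Answer: ACCEPT

Derivation:
start: ε-closure({0}) = {0,2}
'b' @ 1: {1,2,3,4,6,8,10}
'b' @ 2: {1,2,3,4,5,6,8,10,11}  [accepting]
'c' @ 3: {5,7,8,9}  [accepting]
'c' @ 4: {5,7,8,9}  [accepting]
'c' @ 5: {5,7,8,9}  [accepting]
'c' @ 6: {5,7,8,9}  [accepting]
'c' @ 7: {5,7,8,9}  [accepting]
'c' @ 8: {5,7,8,9}  [accepting]
after full input: {5,7,8,9}  (accept=5 in)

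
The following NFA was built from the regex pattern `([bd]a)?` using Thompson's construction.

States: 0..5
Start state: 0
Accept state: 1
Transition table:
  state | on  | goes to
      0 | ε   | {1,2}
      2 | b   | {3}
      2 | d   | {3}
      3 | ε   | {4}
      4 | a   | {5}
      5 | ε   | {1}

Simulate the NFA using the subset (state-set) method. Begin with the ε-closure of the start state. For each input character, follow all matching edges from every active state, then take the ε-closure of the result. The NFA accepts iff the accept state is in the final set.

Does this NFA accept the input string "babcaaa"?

Answer: REJECT

Trace:
start: ε-closure({0}) = {0,1,2}
'b' @ 1: {3,4}
'a' @ 2: {1,5}  ✓accept
'b' @ 3: {}  — dead — no transitions
rest 'caaa' ignored (set empty)
after full input: {}  (accept=1 not in)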